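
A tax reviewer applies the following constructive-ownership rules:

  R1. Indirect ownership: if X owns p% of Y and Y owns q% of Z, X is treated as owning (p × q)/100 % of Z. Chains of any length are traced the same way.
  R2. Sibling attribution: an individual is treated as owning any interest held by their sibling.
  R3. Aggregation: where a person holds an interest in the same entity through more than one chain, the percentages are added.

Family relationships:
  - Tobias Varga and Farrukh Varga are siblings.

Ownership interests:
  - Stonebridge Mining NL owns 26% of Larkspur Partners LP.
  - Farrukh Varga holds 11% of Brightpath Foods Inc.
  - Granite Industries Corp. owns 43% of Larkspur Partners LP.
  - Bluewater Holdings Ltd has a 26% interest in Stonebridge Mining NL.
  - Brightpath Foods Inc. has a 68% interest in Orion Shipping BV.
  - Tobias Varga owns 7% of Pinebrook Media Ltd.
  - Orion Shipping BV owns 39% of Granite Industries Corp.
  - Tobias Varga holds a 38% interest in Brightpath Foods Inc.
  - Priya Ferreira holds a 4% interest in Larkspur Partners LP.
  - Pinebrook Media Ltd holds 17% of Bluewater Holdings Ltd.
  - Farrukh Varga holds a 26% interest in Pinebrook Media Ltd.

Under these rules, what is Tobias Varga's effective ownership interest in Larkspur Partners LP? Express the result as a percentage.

By sibling attribution (R2), Tobias Varga is treated as also owning Farrukh Varga's interest in Brightpath Foods Inc, giving 38% + 11% = 49%.
By sibling attribution (R2), Tobias Varga is treated as also owning Farrukh Varga's interest in Pinebrook Media Ltd, giving 7% + 26% = 33%.
Chain via Brightpath Foods Inc. → Orion Shipping BV → Granite Industries Corp. (R1): 49% × 68% × 39% × 43% = 5.587764% of Larkspur Partners LP.
Chain via Pinebrook Media Ltd → Bluewater Holdings Ltd → Stonebridge Mining NL (R1): 33% × 17% × 26% × 26% = 0.379236% of Larkspur Partners LP.
Aggregating (R3): 5.587764% + 0.379236% = 5.967%.

5.967%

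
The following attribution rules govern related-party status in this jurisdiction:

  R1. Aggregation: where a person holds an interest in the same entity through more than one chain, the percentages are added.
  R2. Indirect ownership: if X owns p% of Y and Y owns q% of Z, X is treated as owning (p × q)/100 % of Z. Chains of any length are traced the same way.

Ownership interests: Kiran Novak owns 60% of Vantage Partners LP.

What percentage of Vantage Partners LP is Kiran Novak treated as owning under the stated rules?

60%

Direct interest in Vantage Partners LP: 60%.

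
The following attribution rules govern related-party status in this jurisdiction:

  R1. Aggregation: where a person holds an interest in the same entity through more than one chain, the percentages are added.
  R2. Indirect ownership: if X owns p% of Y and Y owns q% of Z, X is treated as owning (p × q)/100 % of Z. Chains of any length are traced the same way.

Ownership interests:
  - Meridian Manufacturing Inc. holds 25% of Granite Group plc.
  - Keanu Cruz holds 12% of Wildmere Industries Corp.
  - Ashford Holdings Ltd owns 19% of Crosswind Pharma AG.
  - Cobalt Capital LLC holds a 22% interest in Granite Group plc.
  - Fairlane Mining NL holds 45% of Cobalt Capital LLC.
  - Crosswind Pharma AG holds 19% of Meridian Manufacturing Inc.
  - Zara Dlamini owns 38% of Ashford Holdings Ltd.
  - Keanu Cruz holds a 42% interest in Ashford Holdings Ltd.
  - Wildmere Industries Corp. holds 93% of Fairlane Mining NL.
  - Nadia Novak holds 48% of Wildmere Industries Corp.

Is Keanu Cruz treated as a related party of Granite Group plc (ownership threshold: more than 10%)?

No

Chain via Wildmere Industries Corp. → Fairlane Mining NL → Cobalt Capital LLC (R2): 12% × 93% × 45% × 22% = 1.10484% of Granite Group plc.
Chain via Ashford Holdings Ltd → Crosswind Pharma AG → Meridian Manufacturing Inc. (R2): 42% × 19% × 19% × 25% = 0.37905% of Granite Group plc.
Aggregating (R1): 1.10484% + 0.37905% = 1.48389%.
1.48389% does not exceed the 10% threshold, so Keanu is not a related party to Granite Group plc.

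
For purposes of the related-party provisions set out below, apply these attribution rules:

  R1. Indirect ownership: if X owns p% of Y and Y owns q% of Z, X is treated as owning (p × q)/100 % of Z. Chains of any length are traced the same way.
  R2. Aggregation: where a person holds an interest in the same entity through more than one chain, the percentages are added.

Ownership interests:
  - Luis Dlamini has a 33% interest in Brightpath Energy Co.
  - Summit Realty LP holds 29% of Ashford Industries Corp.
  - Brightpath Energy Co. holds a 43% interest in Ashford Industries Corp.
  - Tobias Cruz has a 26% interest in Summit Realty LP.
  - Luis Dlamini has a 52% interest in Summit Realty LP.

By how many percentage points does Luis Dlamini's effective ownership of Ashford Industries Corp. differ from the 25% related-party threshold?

4.27

Chain via Summit Realty LP (R1): 52% × 29% = 15.08% of Ashford Industries Corp.
Chain via Brightpath Energy Co. (R1): 33% × 43% = 14.19% of Ashford Industries Corp.
Aggregating (R2): 15.08% + 14.19% = 29.27%.
29.27% exceeds the 25% threshold by 4.27 percentage points.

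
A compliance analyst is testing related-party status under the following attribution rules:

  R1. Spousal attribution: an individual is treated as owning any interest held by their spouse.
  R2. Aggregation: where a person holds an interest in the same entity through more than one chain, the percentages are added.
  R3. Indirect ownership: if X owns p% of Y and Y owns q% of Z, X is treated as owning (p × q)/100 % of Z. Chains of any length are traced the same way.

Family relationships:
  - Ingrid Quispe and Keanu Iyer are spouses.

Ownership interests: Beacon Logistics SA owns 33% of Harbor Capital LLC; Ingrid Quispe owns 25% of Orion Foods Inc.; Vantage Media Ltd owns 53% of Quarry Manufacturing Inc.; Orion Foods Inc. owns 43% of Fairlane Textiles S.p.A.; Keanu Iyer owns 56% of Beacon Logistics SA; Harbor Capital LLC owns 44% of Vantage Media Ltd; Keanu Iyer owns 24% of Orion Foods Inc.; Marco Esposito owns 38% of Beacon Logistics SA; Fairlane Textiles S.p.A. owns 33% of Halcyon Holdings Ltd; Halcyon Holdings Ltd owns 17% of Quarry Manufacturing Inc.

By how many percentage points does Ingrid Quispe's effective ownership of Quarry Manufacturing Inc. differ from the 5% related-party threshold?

By spousal attribution (R1), Ingrid Quispe is treated as also owning Keanu Iyer's interest in Orion Foods Inc, giving 25% + 24% = 49%.
By spousal attribution (R1), Ingrid Quispe is treated as owning Keanu Iyer's 56% interest in Beacon Logistics SA.
Chain via Orion Foods Inc. → Fairlane Textiles S.p.A. → Halcyon Holdings Ltd (R3): 49% × 43% × 33% × 17% = 1.182027% of Quarry Manufacturing Inc.
Chain via Beacon Logistics SA → Harbor Capital LLC → Vantage Media Ltd (R3): 56% × 33% × 44% × 53% = 4.309536% of Quarry Manufacturing Inc.
Aggregating (R2): 1.182027% + 4.309536% = 5.491563%.
5.491563% exceeds the 5% threshold by 0.491563 percentage points.

0.491563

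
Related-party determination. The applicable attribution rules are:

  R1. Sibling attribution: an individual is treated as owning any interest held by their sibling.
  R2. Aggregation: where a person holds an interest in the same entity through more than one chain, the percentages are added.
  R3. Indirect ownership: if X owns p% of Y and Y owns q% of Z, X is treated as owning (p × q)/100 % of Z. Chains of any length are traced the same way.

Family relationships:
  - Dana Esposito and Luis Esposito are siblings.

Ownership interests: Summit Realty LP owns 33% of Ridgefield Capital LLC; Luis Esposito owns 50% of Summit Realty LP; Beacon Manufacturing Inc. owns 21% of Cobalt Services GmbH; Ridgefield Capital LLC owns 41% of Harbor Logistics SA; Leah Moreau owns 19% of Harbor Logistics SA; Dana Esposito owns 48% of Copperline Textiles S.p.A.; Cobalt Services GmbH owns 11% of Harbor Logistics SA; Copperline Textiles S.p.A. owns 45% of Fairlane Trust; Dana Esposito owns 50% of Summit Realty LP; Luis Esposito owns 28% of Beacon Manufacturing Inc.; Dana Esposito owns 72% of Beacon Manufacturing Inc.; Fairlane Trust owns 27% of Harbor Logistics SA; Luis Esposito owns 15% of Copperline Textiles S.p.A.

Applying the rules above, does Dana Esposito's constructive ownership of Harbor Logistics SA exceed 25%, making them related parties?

By sibling attribution (R1), Dana Esposito is treated as also owning Luis Esposito's interest in Copperline Textiles S.p.A, giving 48% + 15% = 63%.
By sibling attribution (R1), Dana Esposito is treated as also owning Luis Esposito's interest in Beacon Manufacturing Inc, giving 72% + 28% = 100%.
By sibling attribution (R1), Dana Esposito is treated as also owning Luis Esposito's interest in Summit Realty LP, giving 50% + 50% = 100%.
Chain via Copperline Textiles S.p.A. → Fairlane Trust (R3): 63% × 45% × 27% = 7.6545% of Harbor Logistics SA.
Chain via Beacon Manufacturing Inc. → Cobalt Services GmbH (R3): 100% × 21% × 11% = 2.31% of Harbor Logistics SA.
Chain via Summit Realty LP → Ridgefield Capital LLC (R3): 100% × 33% × 41% = 13.53% of Harbor Logistics SA.
Aggregating (R2): 7.6545% + 2.31% + 13.53% = 23.4945%.
23.4945% does not exceed the 25% threshold, so Dana is not a related party to Harbor Logistics SA.

No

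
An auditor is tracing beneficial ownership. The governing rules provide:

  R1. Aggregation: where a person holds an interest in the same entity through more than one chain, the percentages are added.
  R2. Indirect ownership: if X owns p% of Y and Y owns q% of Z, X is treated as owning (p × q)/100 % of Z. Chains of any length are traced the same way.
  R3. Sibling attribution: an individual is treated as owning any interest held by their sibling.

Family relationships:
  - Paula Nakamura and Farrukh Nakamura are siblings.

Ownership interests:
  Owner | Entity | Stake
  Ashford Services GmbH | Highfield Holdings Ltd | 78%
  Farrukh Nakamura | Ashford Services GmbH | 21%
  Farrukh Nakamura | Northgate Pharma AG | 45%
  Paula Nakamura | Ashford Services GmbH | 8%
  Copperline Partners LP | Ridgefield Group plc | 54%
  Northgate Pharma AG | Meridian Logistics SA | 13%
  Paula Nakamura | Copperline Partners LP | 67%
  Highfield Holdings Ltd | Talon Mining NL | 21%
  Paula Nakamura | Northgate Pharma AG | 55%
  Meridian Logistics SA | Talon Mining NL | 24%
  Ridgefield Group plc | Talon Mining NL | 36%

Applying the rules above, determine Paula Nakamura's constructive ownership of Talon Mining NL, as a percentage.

20.895%

By sibling attribution (R3), Paula Nakamura is treated as also owning Farrukh Nakamura's interest in Ashford Services GmbH, giving 8% + 21% = 29%.
By sibling attribution (R3), Paula Nakamura is treated as also owning Farrukh Nakamura's interest in Northgate Pharma AG, giving 55% + 45% = 100%.
Chain via Ashford Services GmbH → Highfield Holdings Ltd (R2): 29% × 78% × 21% = 4.7502% of Talon Mining NL.
Chain via Northgate Pharma AG → Meridian Logistics SA (R2): 100% × 13% × 24% = 3.12% of Talon Mining NL.
Chain via Copperline Partners LP → Ridgefield Group plc (R2): 67% × 54% × 36% = 13.0248% of Talon Mining NL.
Aggregating (R1): 4.7502% + 3.12% + 13.0248% = 20.895%.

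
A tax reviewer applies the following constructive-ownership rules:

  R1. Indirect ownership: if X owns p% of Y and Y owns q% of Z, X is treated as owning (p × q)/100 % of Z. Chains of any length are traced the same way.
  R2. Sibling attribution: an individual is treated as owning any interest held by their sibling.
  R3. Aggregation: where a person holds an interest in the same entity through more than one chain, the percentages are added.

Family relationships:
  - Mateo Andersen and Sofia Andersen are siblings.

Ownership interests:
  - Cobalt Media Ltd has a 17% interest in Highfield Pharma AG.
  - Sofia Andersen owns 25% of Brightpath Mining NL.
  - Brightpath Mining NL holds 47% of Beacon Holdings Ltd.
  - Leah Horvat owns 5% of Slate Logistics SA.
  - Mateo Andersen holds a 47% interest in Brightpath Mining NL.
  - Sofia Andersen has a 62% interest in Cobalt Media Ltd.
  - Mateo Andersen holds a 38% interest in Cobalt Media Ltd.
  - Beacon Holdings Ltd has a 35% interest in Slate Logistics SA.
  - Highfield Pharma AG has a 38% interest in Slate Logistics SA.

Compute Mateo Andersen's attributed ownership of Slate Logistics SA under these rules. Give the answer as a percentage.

By sibling attribution (R2), Mateo Andersen is treated as also owning Sofia Andersen's interest in Brightpath Mining NL, giving 47% + 25% = 72%.
By sibling attribution (R2), Mateo Andersen is treated as also owning Sofia Andersen's interest in Cobalt Media Ltd, giving 38% + 62% = 100%.
Chain via Brightpath Mining NL → Beacon Holdings Ltd (R1): 72% × 47% × 35% = 11.844% of Slate Logistics SA.
Chain via Cobalt Media Ltd → Highfield Pharma AG (R1): 100% × 17% × 38% = 6.46% of Slate Logistics SA.
Aggregating (R3): 11.844% + 6.46% = 18.304%.

18.304%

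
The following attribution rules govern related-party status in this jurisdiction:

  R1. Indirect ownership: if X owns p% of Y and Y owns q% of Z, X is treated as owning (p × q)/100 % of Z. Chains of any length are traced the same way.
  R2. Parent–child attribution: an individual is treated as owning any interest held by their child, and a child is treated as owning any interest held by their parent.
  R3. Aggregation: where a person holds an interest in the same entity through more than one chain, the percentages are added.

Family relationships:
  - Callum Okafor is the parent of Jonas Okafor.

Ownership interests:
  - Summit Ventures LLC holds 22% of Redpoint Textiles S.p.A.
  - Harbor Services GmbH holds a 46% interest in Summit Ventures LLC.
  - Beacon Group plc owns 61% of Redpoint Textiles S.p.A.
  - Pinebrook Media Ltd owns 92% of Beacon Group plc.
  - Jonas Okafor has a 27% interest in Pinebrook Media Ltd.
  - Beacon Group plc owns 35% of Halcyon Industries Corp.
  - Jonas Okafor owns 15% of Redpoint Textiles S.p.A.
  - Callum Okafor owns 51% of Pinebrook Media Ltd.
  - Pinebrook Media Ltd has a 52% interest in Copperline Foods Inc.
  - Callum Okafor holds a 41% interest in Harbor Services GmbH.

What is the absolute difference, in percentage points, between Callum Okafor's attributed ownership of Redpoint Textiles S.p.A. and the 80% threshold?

17.0772

By parent–child attribution (R2), Callum Okafor is treated as also owning Jonas Okafor's interest in Pinebrook Media Ltd, giving 51% + 27% = 78%.
By parent–child attribution (R2), Callum Okafor is treated as owning Jonas Okafor's 15% interest in Redpoint Textiles S.p.A.
Chain via Harbor Services GmbH → Summit Ventures LLC (R1): 41% × 46% × 22% = 4.1492% of Redpoint Textiles S.p.A.
Chain via Pinebrook Media Ltd → Beacon Group plc (R1): 78% × 92% × 61% = 43.7736% of Redpoint Textiles S.p.A.
Direct interest in Redpoint Textiles S.p.A: 15%.
Aggregating (R3): 4.1492% + 43.7736% + 15% = 62.9228%.
62.9228% falls short of the 80% threshold by 17.0772 percentage points.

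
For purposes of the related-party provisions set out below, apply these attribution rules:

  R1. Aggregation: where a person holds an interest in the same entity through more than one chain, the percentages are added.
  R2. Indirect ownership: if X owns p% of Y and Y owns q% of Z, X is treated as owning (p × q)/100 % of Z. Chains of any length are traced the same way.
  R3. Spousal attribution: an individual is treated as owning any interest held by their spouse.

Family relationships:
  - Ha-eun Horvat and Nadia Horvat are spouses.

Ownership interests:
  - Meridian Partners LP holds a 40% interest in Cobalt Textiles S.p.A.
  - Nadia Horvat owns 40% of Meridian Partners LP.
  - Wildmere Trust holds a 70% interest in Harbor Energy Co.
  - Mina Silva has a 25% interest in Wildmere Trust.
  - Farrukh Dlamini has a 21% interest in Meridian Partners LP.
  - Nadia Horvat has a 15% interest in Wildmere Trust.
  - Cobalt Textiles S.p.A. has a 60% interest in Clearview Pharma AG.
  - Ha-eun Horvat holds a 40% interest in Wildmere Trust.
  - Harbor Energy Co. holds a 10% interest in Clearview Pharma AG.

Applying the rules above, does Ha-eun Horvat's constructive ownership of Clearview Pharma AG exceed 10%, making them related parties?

By spousal attribution (R3), Ha-eun Horvat is treated as also owning Nadia Horvat's interest in Wildmere Trust, giving 40% + 15% = 55%.
By spousal attribution (R3), Ha-eun Horvat is treated as owning Nadia Horvat's 40% interest in Meridian Partners LP.
Chain via Wildmere Trust → Harbor Energy Co. (R2): 55% × 70% × 10% = 3.85% of Clearview Pharma AG.
Chain via Meridian Partners LP → Cobalt Textiles S.p.A. (R2): 40% × 40% × 60% = 9.6% of Clearview Pharma AG.
Aggregating (R1): 3.85% + 9.6% = 13.45%.
13.45% exceeds the 10% threshold, so Ha-eun is a related party to Clearview Pharma AG.

Yes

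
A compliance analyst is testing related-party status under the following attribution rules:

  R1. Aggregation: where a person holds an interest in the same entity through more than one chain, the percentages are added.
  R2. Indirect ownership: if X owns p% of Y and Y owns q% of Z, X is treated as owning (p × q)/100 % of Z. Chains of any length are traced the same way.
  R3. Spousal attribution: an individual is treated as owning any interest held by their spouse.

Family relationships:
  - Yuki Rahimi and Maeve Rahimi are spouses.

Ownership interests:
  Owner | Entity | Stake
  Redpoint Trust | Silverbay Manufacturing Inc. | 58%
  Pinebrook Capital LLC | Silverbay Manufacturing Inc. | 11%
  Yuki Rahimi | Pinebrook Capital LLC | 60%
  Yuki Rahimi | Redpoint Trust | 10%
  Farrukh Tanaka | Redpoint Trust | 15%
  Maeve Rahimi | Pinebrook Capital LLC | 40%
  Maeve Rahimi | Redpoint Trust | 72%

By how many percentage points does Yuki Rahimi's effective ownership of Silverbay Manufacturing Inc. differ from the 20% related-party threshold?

38.56

By spousal attribution (R3), Yuki Rahimi is treated as also owning Maeve Rahimi's interest in Redpoint Trust, giving 10% + 72% = 82%.
By spousal attribution (R3), Yuki Rahimi is treated as also owning Maeve Rahimi's interest in Pinebrook Capital LLC, giving 60% + 40% = 100%.
Chain via Redpoint Trust (R2): 82% × 58% = 47.56% of Silverbay Manufacturing Inc.
Chain via Pinebrook Capital LLC (R2): 100% × 11% = 11% of Silverbay Manufacturing Inc.
Aggregating (R1): 47.56% + 11% = 58.56%.
58.56% exceeds the 20% threshold by 38.56 percentage points.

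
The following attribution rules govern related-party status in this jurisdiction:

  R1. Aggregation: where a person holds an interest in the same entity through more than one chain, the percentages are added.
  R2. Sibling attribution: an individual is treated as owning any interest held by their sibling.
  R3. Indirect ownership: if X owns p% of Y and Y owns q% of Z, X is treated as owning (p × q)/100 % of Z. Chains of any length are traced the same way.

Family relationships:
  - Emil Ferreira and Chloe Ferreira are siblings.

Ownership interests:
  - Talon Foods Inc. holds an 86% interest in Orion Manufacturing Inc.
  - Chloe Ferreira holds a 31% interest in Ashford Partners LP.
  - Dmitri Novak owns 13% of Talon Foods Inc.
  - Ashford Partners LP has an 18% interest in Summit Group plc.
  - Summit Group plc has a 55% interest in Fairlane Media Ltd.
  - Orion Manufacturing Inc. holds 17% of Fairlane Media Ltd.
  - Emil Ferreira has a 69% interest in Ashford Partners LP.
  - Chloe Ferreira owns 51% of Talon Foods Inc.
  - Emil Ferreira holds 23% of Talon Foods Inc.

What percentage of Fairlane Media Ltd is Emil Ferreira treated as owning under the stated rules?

20.7188%

By sibling attribution (R2), Emil Ferreira is treated as also owning Chloe Ferreira's interest in Talon Foods Inc, giving 23% + 51% = 74%.
By sibling attribution (R2), Emil Ferreira is treated as also owning Chloe Ferreira's interest in Ashford Partners LP, giving 69% + 31% = 100%.
Chain via Talon Foods Inc. → Orion Manufacturing Inc. (R3): 74% × 86% × 17% = 10.8188% of Fairlane Media Ltd.
Chain via Ashford Partners LP → Summit Group plc (R3): 100% × 18% × 55% = 9.9% of Fairlane Media Ltd.
Aggregating (R1): 10.8188% + 9.9% = 20.7188%.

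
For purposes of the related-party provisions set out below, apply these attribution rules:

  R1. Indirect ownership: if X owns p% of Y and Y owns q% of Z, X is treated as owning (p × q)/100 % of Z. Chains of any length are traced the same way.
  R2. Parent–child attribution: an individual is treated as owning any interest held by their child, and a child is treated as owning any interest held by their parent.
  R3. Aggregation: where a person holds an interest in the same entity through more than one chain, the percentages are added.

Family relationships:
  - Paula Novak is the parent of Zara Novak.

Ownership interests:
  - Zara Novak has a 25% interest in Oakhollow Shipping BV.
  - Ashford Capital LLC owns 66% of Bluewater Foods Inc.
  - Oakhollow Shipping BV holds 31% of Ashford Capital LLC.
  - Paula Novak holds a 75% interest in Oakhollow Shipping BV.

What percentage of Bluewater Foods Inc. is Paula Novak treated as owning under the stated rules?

20.46%

By parent–child attribution (R2), Paula Novak is treated as also owning Zara Novak's interest in Oakhollow Shipping BV, giving 75% + 25% = 100%.
Chain via Oakhollow Shipping BV → Ashford Capital LLC (R1): 100% × 31% × 66% = 20.46% of Bluewater Foods Inc.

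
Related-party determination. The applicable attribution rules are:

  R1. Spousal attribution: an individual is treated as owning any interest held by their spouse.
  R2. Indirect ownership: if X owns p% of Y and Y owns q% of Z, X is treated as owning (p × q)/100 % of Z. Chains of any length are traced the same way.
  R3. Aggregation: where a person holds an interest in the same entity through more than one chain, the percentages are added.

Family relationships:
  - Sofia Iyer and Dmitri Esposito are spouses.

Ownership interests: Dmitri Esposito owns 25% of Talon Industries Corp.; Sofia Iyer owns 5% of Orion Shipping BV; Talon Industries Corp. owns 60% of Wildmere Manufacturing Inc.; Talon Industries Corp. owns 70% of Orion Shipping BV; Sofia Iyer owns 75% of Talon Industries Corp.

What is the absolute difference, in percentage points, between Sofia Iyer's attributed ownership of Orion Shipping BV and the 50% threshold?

By spousal attribution (R1), Sofia Iyer is treated as also owning Dmitri Esposito's interest in Talon Industries Corp, giving 75% + 25% = 100%.
Chain via Talon Industries Corp. (R2): 100% × 70% = 70% of Orion Shipping BV.
Direct interest in Orion Shipping BV: 5%.
Aggregating (R3): 70% + 5% = 75%.
75% exceeds the 50% threshold by 25 percentage points.

25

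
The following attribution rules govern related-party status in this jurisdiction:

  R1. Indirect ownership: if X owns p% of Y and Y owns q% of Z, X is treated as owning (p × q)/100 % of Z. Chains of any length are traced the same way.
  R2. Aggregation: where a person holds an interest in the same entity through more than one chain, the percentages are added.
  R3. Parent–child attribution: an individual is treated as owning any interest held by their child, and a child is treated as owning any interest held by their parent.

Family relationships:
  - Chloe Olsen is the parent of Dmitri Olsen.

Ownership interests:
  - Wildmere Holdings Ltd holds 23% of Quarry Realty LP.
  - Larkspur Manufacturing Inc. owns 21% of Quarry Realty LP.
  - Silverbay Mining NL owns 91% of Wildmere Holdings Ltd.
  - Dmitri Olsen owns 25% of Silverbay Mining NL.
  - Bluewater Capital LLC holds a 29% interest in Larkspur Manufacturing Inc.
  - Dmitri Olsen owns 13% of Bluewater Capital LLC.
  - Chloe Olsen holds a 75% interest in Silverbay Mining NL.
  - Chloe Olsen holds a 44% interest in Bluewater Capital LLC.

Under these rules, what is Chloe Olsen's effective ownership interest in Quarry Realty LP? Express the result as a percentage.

24.4013%

By parent–child attribution (R3), Chloe Olsen is treated as also owning Dmitri Olsen's interest in Silverbay Mining NL, giving 75% + 25% = 100%.
By parent–child attribution (R3), Chloe Olsen is treated as also owning Dmitri Olsen's interest in Bluewater Capital LLC, giving 44% + 13% = 57%.
Chain via Silverbay Mining NL → Wildmere Holdings Ltd (R1): 100% × 91% × 23% = 20.93% of Quarry Realty LP.
Chain via Bluewater Capital LLC → Larkspur Manufacturing Inc. (R1): 57% × 29% × 21% = 3.4713% of Quarry Realty LP.
Aggregating (R2): 20.93% + 3.4713% = 24.4013%.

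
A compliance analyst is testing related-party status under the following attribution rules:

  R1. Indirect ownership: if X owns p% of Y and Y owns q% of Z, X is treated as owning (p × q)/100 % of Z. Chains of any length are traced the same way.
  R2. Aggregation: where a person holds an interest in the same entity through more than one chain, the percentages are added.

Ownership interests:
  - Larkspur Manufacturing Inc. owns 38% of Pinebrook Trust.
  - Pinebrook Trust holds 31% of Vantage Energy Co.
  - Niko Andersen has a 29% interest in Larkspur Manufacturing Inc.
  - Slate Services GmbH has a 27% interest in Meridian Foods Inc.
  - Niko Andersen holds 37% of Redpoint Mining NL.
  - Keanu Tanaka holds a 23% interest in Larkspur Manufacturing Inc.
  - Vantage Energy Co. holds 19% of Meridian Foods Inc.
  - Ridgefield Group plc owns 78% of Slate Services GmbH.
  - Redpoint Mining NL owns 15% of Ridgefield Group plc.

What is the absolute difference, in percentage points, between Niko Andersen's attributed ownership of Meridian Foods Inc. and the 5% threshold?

Chain via Larkspur Manufacturing Inc. → Pinebrook Trust → Vantage Energy Co. (R1): 29% × 38% × 31% × 19% = 0.649078% of Meridian Foods Inc.
Chain via Redpoint Mining NL → Ridgefield Group plc → Slate Services GmbH (R1): 37% × 15% × 78% × 27% = 1.16883% of Meridian Foods Inc.
Aggregating (R2): 0.649078% + 1.16883% = 1.817908%.
1.817908% falls short of the 5% threshold by 3.182092 percentage points.

3.182092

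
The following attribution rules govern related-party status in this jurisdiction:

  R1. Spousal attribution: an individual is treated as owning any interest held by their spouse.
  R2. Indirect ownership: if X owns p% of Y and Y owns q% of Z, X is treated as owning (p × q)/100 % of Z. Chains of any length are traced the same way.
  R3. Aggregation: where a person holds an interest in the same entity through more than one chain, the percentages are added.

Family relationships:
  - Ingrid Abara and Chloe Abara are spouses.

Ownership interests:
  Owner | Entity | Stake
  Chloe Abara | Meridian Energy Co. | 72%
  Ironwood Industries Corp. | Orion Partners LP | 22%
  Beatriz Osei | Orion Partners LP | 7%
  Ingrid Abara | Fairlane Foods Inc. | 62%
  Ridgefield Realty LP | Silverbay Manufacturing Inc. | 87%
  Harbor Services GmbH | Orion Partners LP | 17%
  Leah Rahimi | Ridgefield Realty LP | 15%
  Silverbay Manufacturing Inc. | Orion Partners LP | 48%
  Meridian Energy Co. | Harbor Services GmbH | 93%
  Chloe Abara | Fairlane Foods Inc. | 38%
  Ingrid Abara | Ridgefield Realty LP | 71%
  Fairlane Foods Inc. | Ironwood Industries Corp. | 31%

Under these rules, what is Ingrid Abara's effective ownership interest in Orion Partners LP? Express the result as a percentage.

47.8528%

By spousal attribution (R1), Ingrid Abara is treated as also owning Chloe Abara's interest in Fairlane Foods Inc, giving 62% + 38% = 100%.
By spousal attribution (R1), Ingrid Abara is treated as owning Chloe Abara's 72% interest in Meridian Energy Co.
Chain via Fairlane Foods Inc. → Ironwood Industries Corp. (R2): 100% × 31% × 22% = 6.82% of Orion Partners LP.
Chain via Ridgefield Realty LP → Silverbay Manufacturing Inc. (R2): 71% × 87% × 48% = 29.6496% of Orion Partners LP.
Chain via Meridian Energy Co. → Harbor Services GmbH (R2): 72% × 93% × 17% = 11.3832% of Orion Partners LP.
Aggregating (R3): 6.82% + 29.6496% + 11.3832% = 47.8528%.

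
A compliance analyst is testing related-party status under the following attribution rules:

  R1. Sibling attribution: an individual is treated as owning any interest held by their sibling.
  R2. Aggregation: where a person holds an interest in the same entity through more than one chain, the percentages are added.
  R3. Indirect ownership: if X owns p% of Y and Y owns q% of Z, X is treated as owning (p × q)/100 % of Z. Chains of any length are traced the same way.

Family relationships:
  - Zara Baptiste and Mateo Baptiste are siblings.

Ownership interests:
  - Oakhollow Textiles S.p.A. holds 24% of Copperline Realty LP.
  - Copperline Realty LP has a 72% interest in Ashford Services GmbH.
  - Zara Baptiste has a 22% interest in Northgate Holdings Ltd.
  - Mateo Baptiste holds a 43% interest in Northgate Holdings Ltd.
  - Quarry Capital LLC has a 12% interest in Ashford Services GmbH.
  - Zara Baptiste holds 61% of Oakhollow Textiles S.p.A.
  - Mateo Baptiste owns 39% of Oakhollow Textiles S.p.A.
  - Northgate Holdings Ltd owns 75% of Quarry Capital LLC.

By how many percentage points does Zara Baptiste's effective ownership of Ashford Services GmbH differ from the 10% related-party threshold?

By sibling attribution (R1), Zara Baptiste is treated as also owning Mateo Baptiste's interest in Northgate Holdings Ltd, giving 22% + 43% = 65%.
By sibling attribution (R1), Zara Baptiste is treated as also owning Mateo Baptiste's interest in Oakhollow Textiles S.p.A, giving 61% + 39% = 100%.
Chain via Northgate Holdings Ltd → Quarry Capital LLC (R3): 65% × 75% × 12% = 5.85% of Ashford Services GmbH.
Chain via Oakhollow Textiles S.p.A. → Copperline Realty LP (R3): 100% × 24% × 72% = 17.28% of Ashford Services GmbH.
Aggregating (R2): 5.85% + 17.28% = 23.13%.
23.13% exceeds the 10% threshold by 13.13 percentage points.

13.13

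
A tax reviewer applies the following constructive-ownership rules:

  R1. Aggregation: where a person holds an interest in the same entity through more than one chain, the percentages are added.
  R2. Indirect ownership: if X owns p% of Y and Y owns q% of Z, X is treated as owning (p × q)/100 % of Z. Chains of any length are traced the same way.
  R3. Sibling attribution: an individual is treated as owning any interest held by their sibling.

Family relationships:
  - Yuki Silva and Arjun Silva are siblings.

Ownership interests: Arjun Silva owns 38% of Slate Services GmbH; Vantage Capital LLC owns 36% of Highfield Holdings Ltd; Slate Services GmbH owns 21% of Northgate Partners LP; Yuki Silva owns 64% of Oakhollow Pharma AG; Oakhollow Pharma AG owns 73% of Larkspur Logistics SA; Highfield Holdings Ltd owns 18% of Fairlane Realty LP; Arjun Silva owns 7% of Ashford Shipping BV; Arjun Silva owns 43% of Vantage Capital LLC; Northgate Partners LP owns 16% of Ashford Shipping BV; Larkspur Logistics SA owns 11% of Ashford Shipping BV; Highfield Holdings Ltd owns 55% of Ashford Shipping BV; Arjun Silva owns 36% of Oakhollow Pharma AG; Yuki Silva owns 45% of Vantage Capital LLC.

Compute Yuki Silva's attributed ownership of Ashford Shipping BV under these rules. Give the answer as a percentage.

33.7308%

By sibling attribution (R3), Yuki Silva is treated as also owning Arjun Silva's interest in Vantage Capital LLC, giving 45% + 43% = 88%.
By sibling attribution (R3), Yuki Silva is treated as also owning Arjun Silva's interest in Oakhollow Pharma AG, giving 64% + 36% = 100%.
By sibling attribution (R3), Yuki Silva is treated as owning Arjun Silva's 38% interest in Slate Services GmbH.
By sibling attribution (R3), Yuki Silva is treated as owning Arjun Silva's 7% interest in Ashford Shipping BV.
Chain via Vantage Capital LLC → Highfield Holdings Ltd (R2): 88% × 36% × 55% = 17.424% of Ashford Shipping BV.
Chain via Oakhollow Pharma AG → Larkspur Logistics SA (R2): 100% × 73% × 11% = 8.03% of Ashford Shipping BV.
Chain via Slate Services GmbH → Northgate Partners LP (R2): 38% × 21% × 16% = 1.2768% of Ashford Shipping BV.
Direct interest in Ashford Shipping BV: 7%.
Aggregating (R1): 17.424% + 8.03% + 1.2768% + 7% = 33.7308%.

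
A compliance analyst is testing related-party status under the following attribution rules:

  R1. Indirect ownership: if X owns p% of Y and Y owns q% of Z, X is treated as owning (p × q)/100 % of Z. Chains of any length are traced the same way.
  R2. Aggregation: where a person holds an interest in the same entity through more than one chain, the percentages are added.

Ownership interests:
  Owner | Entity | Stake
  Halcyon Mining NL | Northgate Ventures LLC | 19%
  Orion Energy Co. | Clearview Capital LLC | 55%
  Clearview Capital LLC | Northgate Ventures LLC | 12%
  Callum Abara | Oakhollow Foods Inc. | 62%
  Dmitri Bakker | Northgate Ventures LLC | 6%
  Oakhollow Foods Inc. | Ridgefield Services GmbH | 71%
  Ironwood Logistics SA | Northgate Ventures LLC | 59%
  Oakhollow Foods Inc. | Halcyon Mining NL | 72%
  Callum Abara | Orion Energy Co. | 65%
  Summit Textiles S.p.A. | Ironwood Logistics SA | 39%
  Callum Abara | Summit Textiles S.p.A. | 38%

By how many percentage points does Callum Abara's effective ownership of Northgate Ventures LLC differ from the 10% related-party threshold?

Chain via Orion Energy Co. → Clearview Capital LLC (R1): 65% × 55% × 12% = 4.29% of Northgate Ventures LLC.
Chain via Summit Textiles S.p.A. → Ironwood Logistics SA (R1): 38% × 39% × 59% = 8.7438% of Northgate Ventures LLC.
Chain via Oakhollow Foods Inc. → Halcyon Mining NL (R1): 62% × 72% × 19% = 8.4816% of Northgate Ventures LLC.
Aggregating (R2): 4.29% + 8.7438% + 8.4816% = 21.5154%.
21.5154% exceeds the 10% threshold by 11.5154 percentage points.

11.5154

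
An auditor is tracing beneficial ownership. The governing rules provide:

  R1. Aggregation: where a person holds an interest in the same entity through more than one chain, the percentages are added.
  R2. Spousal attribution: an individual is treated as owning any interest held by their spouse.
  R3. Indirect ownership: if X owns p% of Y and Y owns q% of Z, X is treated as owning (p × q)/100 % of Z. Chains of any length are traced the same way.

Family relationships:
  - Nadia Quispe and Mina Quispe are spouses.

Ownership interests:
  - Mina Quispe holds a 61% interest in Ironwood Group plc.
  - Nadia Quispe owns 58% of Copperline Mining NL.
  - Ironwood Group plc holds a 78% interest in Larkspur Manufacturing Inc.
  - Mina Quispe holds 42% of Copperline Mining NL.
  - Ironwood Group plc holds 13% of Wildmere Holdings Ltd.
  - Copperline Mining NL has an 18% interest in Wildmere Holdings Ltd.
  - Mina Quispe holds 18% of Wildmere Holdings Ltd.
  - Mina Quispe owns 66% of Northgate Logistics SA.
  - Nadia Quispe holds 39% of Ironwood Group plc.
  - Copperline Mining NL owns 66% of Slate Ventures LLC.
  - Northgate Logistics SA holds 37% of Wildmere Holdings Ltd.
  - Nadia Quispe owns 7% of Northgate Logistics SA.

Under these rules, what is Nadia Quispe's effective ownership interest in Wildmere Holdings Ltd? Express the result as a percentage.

76.01%

By spousal attribution (R2), Nadia Quispe is treated as also owning Mina Quispe's interest in Copperline Mining NL, giving 58% + 42% = 100%.
By spousal attribution (R2), Nadia Quispe is treated as also owning Mina Quispe's interest in Ironwood Group plc, giving 39% + 61% = 100%.
By spousal attribution (R2), Nadia Quispe is treated as also owning Mina Quispe's interest in Northgate Logistics SA, giving 7% + 66% = 73%.
By spousal attribution (R2), Nadia Quispe is treated as owning Mina Quispe's 18% interest in Wildmere Holdings Ltd.
Chain via Copperline Mining NL (R3): 100% × 18% = 18% of Wildmere Holdings Ltd.
Chain via Ironwood Group plc (R3): 100% × 13% = 13% of Wildmere Holdings Ltd.
Chain via Northgate Logistics SA (R3): 73% × 37% = 27.01% of Wildmere Holdings Ltd.
Direct interest in Wildmere Holdings Ltd: 18%.
Aggregating (R1): 18% + 13% + 27.01% + 18% = 76.01%.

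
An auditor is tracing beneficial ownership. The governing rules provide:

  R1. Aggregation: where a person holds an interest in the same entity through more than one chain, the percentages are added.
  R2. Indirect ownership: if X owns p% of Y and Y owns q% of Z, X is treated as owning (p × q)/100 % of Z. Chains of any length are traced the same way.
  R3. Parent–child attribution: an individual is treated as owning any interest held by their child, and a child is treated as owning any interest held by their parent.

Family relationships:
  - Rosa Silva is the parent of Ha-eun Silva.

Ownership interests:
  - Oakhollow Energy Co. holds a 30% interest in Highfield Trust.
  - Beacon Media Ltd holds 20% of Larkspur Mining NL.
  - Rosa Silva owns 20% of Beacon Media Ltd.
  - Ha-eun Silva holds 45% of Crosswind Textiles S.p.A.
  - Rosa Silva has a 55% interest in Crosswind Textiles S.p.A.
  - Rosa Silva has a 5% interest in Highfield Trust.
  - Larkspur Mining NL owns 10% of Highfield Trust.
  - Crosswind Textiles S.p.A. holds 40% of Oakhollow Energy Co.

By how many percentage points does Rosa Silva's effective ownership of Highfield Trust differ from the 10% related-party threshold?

By parent–child attribution (R3), Rosa Silva is treated as also owning Ha-eun Silva's interest in Crosswind Textiles S.p.A, giving 55% + 45% = 100%.
Chain via Crosswind Textiles S.p.A. → Oakhollow Energy Co. (R2): 100% × 40% × 30% = 12% of Highfield Trust.
Chain via Beacon Media Ltd → Larkspur Mining NL (R2): 20% × 20% × 10% = 0.4% of Highfield Trust.
Direct interest in Highfield Trust: 5%.
Aggregating (R1): 12% + 0.4% + 5% = 17.4%.
17.4% exceeds the 10% threshold by 7.4 percentage points.

7.4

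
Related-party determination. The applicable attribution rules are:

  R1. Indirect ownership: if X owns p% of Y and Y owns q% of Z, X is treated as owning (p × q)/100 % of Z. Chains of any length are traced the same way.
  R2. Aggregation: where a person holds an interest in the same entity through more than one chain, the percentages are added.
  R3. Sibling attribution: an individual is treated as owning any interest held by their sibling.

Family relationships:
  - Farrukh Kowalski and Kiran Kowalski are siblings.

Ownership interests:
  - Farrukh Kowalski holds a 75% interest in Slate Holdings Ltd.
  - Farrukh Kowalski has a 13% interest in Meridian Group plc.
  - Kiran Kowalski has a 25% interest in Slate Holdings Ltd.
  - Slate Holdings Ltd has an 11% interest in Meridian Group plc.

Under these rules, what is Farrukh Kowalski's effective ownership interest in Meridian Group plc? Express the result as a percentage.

By sibling attribution (R3), Farrukh Kowalski is treated as also owning Kiran Kowalski's interest in Slate Holdings Ltd, giving 75% + 25% = 100%.
Chain via Slate Holdings Ltd (R1): 100% × 11% = 11% of Meridian Group plc.
Direct interest in Meridian Group plc: 13%.
Aggregating (R2): 11% + 13% = 24%.

24%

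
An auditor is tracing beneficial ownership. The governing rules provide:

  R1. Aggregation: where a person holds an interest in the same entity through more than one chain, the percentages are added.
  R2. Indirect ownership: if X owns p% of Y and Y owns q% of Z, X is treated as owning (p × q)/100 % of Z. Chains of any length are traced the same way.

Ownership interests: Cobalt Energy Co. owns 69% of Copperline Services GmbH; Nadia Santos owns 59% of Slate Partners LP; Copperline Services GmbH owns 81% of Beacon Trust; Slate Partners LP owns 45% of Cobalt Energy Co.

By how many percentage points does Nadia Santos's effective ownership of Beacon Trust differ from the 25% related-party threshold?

10.161205

Chain via Slate Partners LP → Cobalt Energy Co. → Copperline Services GmbH (R2): 59% × 45% × 69% × 81% = 14.838795% of Beacon Trust.
14.838795% falls short of the 25% threshold by 10.161205 percentage points.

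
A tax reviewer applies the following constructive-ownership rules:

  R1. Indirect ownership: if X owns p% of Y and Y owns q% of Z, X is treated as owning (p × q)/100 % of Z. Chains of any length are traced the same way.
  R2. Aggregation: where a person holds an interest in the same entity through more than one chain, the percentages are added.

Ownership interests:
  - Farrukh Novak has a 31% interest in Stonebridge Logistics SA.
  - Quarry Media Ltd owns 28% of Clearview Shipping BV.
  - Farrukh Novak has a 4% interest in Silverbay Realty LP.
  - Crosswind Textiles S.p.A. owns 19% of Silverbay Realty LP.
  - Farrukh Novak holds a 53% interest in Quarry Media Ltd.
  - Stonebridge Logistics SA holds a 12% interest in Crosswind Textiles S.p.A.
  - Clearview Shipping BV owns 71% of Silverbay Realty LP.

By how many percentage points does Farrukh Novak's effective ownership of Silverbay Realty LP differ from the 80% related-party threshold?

Chain via Quarry Media Ltd → Clearview Shipping BV (R1): 53% × 28% × 71% = 10.5364% of Silverbay Realty LP.
Chain via Stonebridge Logistics SA → Crosswind Textiles S.p.A. (R1): 31% × 12% × 19% = 0.7068% of Silverbay Realty LP.
Direct interest in Silverbay Realty LP: 4%.
Aggregating (R2): 10.5364% + 0.7068% + 4% = 15.2432%.
15.2432% falls short of the 80% threshold by 64.7568 percentage points.

64.7568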